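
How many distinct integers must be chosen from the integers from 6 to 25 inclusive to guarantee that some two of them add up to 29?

12

Group the elements by complementary pair {x, 29−x}: {6,23}, {7,22}, {8,21}, …, giving 9 two-element pairs and 2 integers whose partner 29−x falls outside [6,25].
By the pigeonhole principle, treating each of those 11 groups as a pigeonhole, one can pick one integer per group — 11 integers — with no two summing to 29.
The 12th integer lands in an occupied pair, forcing a sum of 29.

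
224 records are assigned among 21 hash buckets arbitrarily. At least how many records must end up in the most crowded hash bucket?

11

The 21 hash buckets are the holes and the 224 records are the pigeons.
If every hash bucket held at most 10 records, the total would be at most 21 × 10 = 210, which is less than 224.
So some hash bucket holds at least ⌈224/21⌉ = 11 records.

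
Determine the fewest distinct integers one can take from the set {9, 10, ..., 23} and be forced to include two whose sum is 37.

Two chosen integers sum to 37 exactly when both halves of some pair {x, 37−x} with 14 ≤ x ≤ 37−x ≤ 23 are chosen — 5 such pairs.
The remaining 5 elements (those with no distinct partner in range) can never complete a 37-sum, so the worst case takes all of them and one from each pair: 5 + 5 = 10.
The 11th integer has to be the second member of some pair, so 10 + 1 = 11.

11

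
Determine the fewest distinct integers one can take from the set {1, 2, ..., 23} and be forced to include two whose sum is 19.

15

Two chosen integers sum to 19 exactly when both halves of some pair {x, 19−x} with 1 ≤ x ≤ 19−x ≤ 18 are chosen — 9 such pairs.
The remaining 5 elements (those with no distinct partner in range) can never complete a 19-sum, so the worst case takes all of them and one from each pair: 5 + 9 = 14.
By the pigeonhole principle, the 15th integer has to be the second member of some pair, so 14 + 1 = 15.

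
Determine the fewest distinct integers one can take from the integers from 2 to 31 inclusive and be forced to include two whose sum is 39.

A set avoiding the sum 39 can contain at most one of each pair {x, 39−x}, plus the 6 elements whose complement lies outside the range.
The integers 2, …, 19 (18 of them) are such a set: any two sum to at least 2+3 = 5 and at most 18+19 = 37 < 39.
Any 19th integer completes one of the 12 pairs, so 19 choices force a sum of 39.

19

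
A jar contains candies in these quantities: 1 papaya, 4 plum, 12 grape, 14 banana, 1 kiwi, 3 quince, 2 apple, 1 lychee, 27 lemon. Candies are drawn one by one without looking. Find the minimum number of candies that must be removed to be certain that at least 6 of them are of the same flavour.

By pigeonhole, the 9 flavours are the holes; the candies drawn are the pigeons.
To avoid 6 of any one flavour, the worst case takes at most 5 of each flavour, or every candy of a flavour that has fewer than 5.
That gives 1 + 4 + 5 + 5 + 1 + 3 + 2 + 1 + 5 = 27 candies with no flavour reaching 6.
The next candy forces some flavour to 6, so 27 + 1 = 28.

28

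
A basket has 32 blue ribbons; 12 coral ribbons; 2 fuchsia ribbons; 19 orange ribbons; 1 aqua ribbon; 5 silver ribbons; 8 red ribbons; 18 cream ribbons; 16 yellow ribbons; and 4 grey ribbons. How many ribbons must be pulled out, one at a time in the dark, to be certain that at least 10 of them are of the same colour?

66

Pigeonhole: the 10 colours are the holes; the ribbons drawn are the pigeons.
To avoid 10 of any one colour, the worst case takes at most 9 of each colour, or every ribbon of a colour that has fewer than 9.
That gives 9 + 9 + 2 + 9 + 1 + 5 + 8 + 9 + 9 + 4 = 65 ribbons with no colour reaching 10.
The next ribbon forces some colour to 10, so 65 + 1 = 66.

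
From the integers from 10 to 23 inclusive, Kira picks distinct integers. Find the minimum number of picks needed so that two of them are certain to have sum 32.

9

Group the elements by complementary pair {x, 32−x}: {10,22}, {11,21}, {12,20}, …, giving 6 two-element pairs, the single value 16 (it cannot pair with itself since the integers are distinct), and 1 integer whose partner 32−x falls outside [10,23].
By the pigeonhole principle, treating each of those 8 groups as a pigeonhole, one can pick one integer per group — 8 integers — with no two summing to 32.
The 9th integer lands in an occupied pair, forcing a sum of 32.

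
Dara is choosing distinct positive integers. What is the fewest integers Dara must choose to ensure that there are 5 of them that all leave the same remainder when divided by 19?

The 19 residue classes mod 19 are the pigeonholes.
With 76 integers one could put 4 in each residue class and have no class reach 5.
The 77th integer pushes some class to 5, so 19·4 + 1 = 77.

77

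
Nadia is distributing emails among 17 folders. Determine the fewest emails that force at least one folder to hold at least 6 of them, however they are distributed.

86

With 85 emails one could put exactly 5 in each of the 17 folders, and no folder would reach 6.
One more email must land in a folder that already has 5, giving it 6.
So 17 × 5 + 1 = 86 emails are required.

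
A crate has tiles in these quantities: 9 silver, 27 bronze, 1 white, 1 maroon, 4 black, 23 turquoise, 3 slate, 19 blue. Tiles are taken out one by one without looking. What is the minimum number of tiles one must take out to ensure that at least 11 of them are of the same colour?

49

An adversary could hand out at most 10 tiles per colour (5 colours run out sooner): 9 + 10 + 1 + 1 + 4 + 10 + 3 + 10 = 48 tiles and still no colour has 11.
One more tile lands in a colour already at 10, so 49 draws are enough and 48 are not.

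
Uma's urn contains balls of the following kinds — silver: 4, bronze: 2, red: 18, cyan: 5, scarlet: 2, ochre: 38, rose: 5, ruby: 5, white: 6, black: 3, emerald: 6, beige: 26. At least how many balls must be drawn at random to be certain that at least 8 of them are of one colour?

Put each drawn ball into a box by colour. The largest draw with every box below 8 takes min(count, 7) from each colour; colours with fewer than 7 contribute all they have.
Σ min(cᵢ, 7) = 4 + 2 + 7 + 5 + 2 + 7 + 5 + 5 + 6 + 3 + 6 + 7 = 59.
Draw number 59 + 1 = 60 must push one box to 8.

60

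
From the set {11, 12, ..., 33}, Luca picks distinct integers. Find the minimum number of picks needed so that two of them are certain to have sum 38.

16

A set avoiding the sum 38 can contain at most one of each pair {x, 38−x}, plus the 7 elements whose complement lies outside the range or equal to its own complement.
The integers 19, …, 33 (15 of them) are such a set: any two sum to at least 19+20 = 39 > 38.
By pigeonhole, any 16th integer completes one of the 8 pairs, so 16 choices force a sum of 38.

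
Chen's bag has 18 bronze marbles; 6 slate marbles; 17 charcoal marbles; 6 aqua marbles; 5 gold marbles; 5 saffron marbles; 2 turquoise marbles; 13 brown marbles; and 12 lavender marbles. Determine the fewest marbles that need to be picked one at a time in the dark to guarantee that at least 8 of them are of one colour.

By pigeonhole, the 9 colours are the holes; the marbles drawn are the pigeons.
To avoid 8 of any one colour, the worst case takes at most 7 of each colour, or every marble of a colour that has fewer than 7.
That gives 7 + 6 + 7 + 6 + 5 + 5 + 2 + 7 + 7 = 52 marbles with no colour reaching 8.
The next marble forces some colour to 8, so 52 + 1 = 53.

53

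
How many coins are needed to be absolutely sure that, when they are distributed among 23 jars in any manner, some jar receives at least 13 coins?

With 276 coins one could put exactly 12 in each of the 23 jars, and no jar would reach 13.
One more coin must land in a jar that already has 12, giving it 13.
So 23 × 12 + 1 = 277 coins are required.

277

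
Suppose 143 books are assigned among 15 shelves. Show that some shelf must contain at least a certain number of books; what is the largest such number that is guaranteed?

10

By the pigeonhole principle, the 15 shelves are the holes and the 143 books are the pigeons.
If every shelf held at most 9 books, the total would be at most 15 × 9 = 135, which is less than 143.
So some shelf holds at least ⌈143/15⌉ = 10 books.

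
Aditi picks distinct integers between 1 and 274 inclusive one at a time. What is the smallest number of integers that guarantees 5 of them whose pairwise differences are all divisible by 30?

Integers whose pairwise differences are multiples of 30 are exactly those sharing a remainder mod 30. The 30 residue classes mod 30 are the pigeonholes.
With 120 integers one could put 4 in each residue class and have no class reach 5.
The 121st integer pushes some class to 5, so 30·4 + 1 = 121.

121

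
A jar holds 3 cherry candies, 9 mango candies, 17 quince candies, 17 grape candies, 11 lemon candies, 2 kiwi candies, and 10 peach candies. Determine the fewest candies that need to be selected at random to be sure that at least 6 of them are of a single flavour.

Put each drawn candy into a box by flavour. The largest draw with every box below 6 takes min(count, 5) from each flavour; flavours with fewer than 5 contribute all they have.
Σ min(cᵢ, 5) = 3 + 5 + 5 + 5 + 5 + 2 + 5 = 30.
Draw number 30 + 1 = 31 must push one box to 6.

31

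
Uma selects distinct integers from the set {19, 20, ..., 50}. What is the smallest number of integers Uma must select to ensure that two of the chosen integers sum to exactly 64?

20

Group the elements by complementary pair {x, 64−x}: {19,45}, {20,44}, {21,43}, …, giving 13 two-element pairs; the single value 32 (it cannot pair with itself since the integers are distinct); and 5 integers whose partner 64−x falls outside [19,50].
Treating each of those 19 groups as a pigeonhole, one can pick one integer per group — 19 integers — with no two summing to 64.
The 20th integer lands in an occupied pair, forcing a sum of 64.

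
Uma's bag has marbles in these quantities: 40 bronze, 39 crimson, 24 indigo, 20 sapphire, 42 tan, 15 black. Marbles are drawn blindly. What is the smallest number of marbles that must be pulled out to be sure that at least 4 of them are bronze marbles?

144

In the worst case for collecting bronze marbles, every non-bronze marble comes out first.
There are 39 + 24 + 20 + 42 + 15 = 140 non-bronze marbles altogether.
After those, each further marble must be bronze, so 140 + 4 = 144 draws guarantee 4 bronze marbles.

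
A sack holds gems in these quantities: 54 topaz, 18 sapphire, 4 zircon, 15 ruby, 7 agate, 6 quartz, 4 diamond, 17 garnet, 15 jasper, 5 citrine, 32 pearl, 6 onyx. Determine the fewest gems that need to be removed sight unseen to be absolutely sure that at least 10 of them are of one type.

An adversary could hand out at most 9 gems per type (6 types run out sooner): 9 + 9 + 4 + 9 + 7 + 6 + 4 + 9 + 9 + 5 + 9 + 6 = 86 gems and still no type has 10.
One more gem lands in a type already at 9, so 87 draws are enough and 86 are not.

87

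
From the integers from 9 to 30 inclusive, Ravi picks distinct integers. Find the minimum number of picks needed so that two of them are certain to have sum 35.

14

Group the elements by complementary pair {x, 35−x}: {9,26}, {10,25}, {11,24}, …, giving 9 two-element pairs and 4 integers whose partner 35−x falls outside [9,30].
By the pigeonhole principle, treating each of those 13 groups as a pigeonhole, one can pick one integer per group — 13 integers — with no two summing to 35.
The 14th integer lands in an occupied pair, forcing a sum of 35.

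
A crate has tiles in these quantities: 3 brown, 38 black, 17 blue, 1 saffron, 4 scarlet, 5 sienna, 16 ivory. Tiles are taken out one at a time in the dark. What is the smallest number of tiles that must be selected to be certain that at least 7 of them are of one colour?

By pigeonhole, put each drawn tile into a box by colour. The largest draw with every box below 7 takes min(count, 6) from each colour; colours with fewer than 6 contribute all they have.
Σ min(cᵢ, 6) = 3 + 6 + 6 + 1 + 4 + 5 + 6 = 31.
Draw number 31 + 1 = 32 must push one box to 7.

32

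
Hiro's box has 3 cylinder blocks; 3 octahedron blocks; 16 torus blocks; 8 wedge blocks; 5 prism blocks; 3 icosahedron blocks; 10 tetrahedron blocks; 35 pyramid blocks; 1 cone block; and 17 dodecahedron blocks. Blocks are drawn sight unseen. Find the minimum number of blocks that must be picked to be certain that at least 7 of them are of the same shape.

46

By the pigeonhole principle, put each drawn block into a box by shape. The largest draw with every box below 7 takes min(count, 6) from each shape; shapes with fewer than 6 contribute all they have.
Σ min(cᵢ, 6) = 3 + 3 + 6 + 6 + 5 + 3 + 6 + 6 + 1 + 6 = 45.
Draw number 45 + 1 = 46 must push one box to 7.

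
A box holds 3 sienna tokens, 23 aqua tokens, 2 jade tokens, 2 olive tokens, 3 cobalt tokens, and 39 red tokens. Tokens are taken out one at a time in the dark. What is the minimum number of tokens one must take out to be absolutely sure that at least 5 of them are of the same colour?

By pigeonhole, put each drawn token into a box by colour. The largest draw with every box below 5 takes min(count, 4) from each colour; colours with fewer than 4 contribute all they have.
Σ min(cᵢ, 4) = 3 + 4 + 2 + 2 + 3 + 4 = 18.
Draw number 18 + 1 = 19 must push one box to 5.

19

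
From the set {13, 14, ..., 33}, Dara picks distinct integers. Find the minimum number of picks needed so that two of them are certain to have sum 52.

Group the elements by complementary pair {x, 52−x}: {19,33}, {20,32}, {21,31}, …, giving 7 two-element pairs, the single value 26 (it cannot pair with itself since the integers are distinct), and 6 integers whose partner 52−x falls outside [13,33].
Pigeonhole: treating each of those 14 groups as a pigeonhole, one can pick one integer per group — 14 integers — with no two summing to 52.
The 15th integer lands in an occupied pair, forcing a sum of 52.

15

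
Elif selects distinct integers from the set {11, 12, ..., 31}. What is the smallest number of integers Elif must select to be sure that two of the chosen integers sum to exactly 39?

13

Two chosen integers sum to 39 exactly when both halves of some pair {x, 39−x} with 11 ≤ x ≤ 39−x ≤ 28 are chosen — 9 such pairs.
The remaining 3 elements (those with no distinct partner in range) can never complete a 39-sum, so the worst case takes all of them and one from each pair: 3 + 9 = 12.
By pigeonhole, the 13th integer has to be the second member of some pair, so 12 + 1 = 13.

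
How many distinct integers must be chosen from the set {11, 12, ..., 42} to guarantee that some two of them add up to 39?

Two chosen integers sum to 39 exactly when both halves of some pair {x, 39−x} with 11 ≤ x ≤ 39−x ≤ 28 are chosen — 9 such pairs.
The remaining 14 elements (those with no distinct partner in range) can never complete a 39-sum, so the worst case takes all of them and one from each pair: 14 + 9 = 23.
The 24th integer has to be the second member of some pair, so 23 + 1 = 24.

24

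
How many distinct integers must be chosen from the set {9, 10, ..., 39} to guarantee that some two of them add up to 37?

Two chosen integers sum to 37 exactly when both halves of some pair {x, 37−x} with 9 ≤ x ≤ 37−x ≤ 28 are chosen — 10 such pairs.
The remaining 11 elements (those with no distinct partner in range) can never complete a 37-sum, so the worst case takes all of them and one from each pair: 11 + 10 = 21.
The 22nd integer has to be the second member of some pair, so 21 + 1 = 22.

22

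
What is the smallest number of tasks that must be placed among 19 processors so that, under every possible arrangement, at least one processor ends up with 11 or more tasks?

With 190 tasks one could put exactly 10 in each of the 19 processors, and no processor would reach 11.
Pigeonhole: one more task must land in a processor that already has 10, giving it 11.
So 19 × 10 + 1 = 191 tasks are required.

191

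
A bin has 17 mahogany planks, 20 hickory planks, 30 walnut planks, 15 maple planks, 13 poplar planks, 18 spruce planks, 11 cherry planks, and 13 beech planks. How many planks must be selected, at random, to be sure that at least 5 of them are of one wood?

By the pigeonhole principle, the 8 woods are the holes; the planks drawn are the pigeons.
To avoid 5 of any one wood, the worst case takes at most 4 of each wood.
That gives 4 + 4 + 4 + 4 + 4 + 4 + 4 + 4 = 32 planks with no wood reaching 5.
The next plank forces some wood to 5, so 32 + 1 = 33.

33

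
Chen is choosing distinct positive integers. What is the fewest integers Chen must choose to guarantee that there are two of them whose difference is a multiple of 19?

20

Integers whose pairwise differences are multiples of 19 are exactly those sharing a remainder mod 19. The 19 residue classes mod 19 are the pigeonholes.
With 19 integers one could put 1 in each residue class and have no class reach 2.
The 20th integer pushes some class to 2, so 19·1 + 1 = 20.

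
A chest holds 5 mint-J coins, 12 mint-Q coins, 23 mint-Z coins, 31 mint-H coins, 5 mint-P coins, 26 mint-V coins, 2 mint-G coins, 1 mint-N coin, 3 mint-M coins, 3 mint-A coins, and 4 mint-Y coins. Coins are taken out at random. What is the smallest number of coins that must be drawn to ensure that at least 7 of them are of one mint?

48

The 11 mints are the holes; the coins drawn are the pigeons.
To avoid 7 of any one mint, the worst case takes at most 6 of each mint, or every coin of a mint that has fewer than 6.
That gives 5 + 6 + 6 + 6 + 5 + 6 + 2 + 1 + 3 + 3 + 4 = 47 coins with no mint reaching 7.
The next coin forces some mint to 7, so 47 + 1 = 48.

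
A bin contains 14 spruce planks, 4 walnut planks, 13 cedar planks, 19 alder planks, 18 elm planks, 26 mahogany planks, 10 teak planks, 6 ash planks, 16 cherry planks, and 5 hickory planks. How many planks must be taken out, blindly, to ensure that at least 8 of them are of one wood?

The 10 woods are the holes; the planks drawn are the pigeons.
To avoid 8 of any one wood, the worst case takes at most 7 of each wood, or every plank of a wood that has fewer than 7.
That gives 7 + 4 + 7 + 7 + 7 + 7 + 7 + 6 + 7 + 5 = 64 planks with no wood reaching 8.
The next plank forces some wood to 8, so 64 + 1 = 65.

65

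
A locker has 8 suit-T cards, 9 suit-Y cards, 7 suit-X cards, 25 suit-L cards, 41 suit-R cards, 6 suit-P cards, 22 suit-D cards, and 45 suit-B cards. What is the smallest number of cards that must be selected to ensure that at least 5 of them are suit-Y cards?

159

In the worst case for collecting suit-Y cards, every non-suit-Y card comes out first.
There are 8 + 7 + 25 + 41 + 6 + 22 + 45 = 154 non-suit-Y cards altogether.
After those, each further card must be suit-Y, so 154 + 5 = 159 draws guarantee 5 suit-Y cards.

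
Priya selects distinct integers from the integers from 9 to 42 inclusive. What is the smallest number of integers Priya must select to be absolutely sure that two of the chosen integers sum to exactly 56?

A set avoiding the sum 56 can contain at most one of each pair {x, 56−x}, plus the 6 elements whose complement lies outside the range or equal to its own complement.
The integers 9, …, 28 (20 of them) are such a set: any two sum to at least 9+10 = 19 and at most 27+28 = 55 < 56.
Any 21st integer completes one of the 14 pairs, so 21 choices force a sum of 56.

21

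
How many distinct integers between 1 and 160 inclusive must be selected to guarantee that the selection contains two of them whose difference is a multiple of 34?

Integers whose pairwise differences are multiples of 34 are exactly those sharing a remainder mod 34. The 34 residue classes mod 34 are the pigeonholes.
With 34 integers one could put 1 in each residue class and have no class reach 2.
The 35th integer pushes some class to 2, so 34·1 + 1 = 35.

35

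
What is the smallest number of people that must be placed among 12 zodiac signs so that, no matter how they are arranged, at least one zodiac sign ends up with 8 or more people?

With 84 people one could put exactly 7 in each of the 12 zodiac signs, and no zodiac sign would reach 8.
One more person must land in a zodiac sign that already has 7, giving it 8.
So 12 × 7 + 1 = 85 people are required.

85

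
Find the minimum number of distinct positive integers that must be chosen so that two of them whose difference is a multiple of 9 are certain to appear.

Integers whose pairwise differences are multiples of 9 are exactly those sharing a remainder mod 9. The 9 residue classes mod 9 are the pigeonholes.
With 9 integers one could put 1 in each residue class and have no class reach 2.
The 10th integer pushes some class to 2, so 9·1 + 1 = 10.

10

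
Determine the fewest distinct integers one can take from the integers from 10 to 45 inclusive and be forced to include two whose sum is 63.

Group the elements by complementary pair {x, 63−x}: {18,45}, {19,44}, {20,43}, …, giving 14 two-element pairs and 8 integers whose partner 63−x falls outside [10,45].
By the pigeonhole principle, treating each of those 22 groups as a pigeonhole, one can pick one integer per group — 22 integers — with no two summing to 63.
The 23rd integer lands in an occupied pair, forcing a sum of 63.

23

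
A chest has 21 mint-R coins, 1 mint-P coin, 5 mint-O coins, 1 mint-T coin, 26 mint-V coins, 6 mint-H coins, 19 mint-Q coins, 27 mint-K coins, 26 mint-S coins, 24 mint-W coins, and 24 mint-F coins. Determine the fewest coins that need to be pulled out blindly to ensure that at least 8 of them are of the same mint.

Put each drawn coin into a box by mint. The largest draw with every box below 8 takes min(count, 7) from each mint; mints with fewer than 7 contribute all they have.
Σ min(cᵢ, 7) = 7 + 1 + 5 + 1 + 7 + 6 + 7 + 7 + 7 + 7 + 7 = 62.
Draw number 62 + 1 = 63 must push one box to 8.

63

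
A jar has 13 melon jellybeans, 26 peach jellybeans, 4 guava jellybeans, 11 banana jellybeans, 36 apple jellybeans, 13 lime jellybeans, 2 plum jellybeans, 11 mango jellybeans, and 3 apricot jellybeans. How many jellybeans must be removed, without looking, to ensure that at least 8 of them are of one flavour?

52

Pigeonhole: the 9 flavours are the holes; the jellybeans drawn are the pigeons.
To avoid 8 of any one flavour, the worst case takes at most 7 of each flavour, or every jellybean of a flavour that has fewer than 7.
That gives 7 + 7 + 4 + 7 + 7 + 7 + 2 + 7 + 3 = 51 jellybeans with no flavour reaching 8.
The next jellybean forces some flavour to 8, so 51 + 1 = 52.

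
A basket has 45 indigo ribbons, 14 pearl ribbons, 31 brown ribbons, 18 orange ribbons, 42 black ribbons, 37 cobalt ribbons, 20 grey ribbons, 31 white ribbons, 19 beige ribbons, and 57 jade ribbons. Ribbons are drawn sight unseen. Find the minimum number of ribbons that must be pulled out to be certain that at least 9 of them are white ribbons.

292

In the worst case for collecting white ribbons, every non-white ribbon comes out first.
There are 45 + 14 + 31 + 18 + 42 + 37 + 20 + 19 + 57 = 283 non-white ribbons altogether.
After those, each further ribbon must be white, so 283 + 9 = 292 draws guarantee 9 white ribbons.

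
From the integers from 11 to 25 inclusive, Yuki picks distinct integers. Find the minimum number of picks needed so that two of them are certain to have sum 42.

12

Group the elements by complementary pair {x, 42−x}: {17,25}, {18,24}, {19,23}, …, giving 4 two-element pairs, the single value 21 (it cannot pair with itself since the integers are distinct), and 6 integers whose partner 42−x falls outside [11,25].
Pigeonhole: treating each of those 11 groups as a pigeonhole, one can pick one integer per group — 11 integers — with no two summing to 42.
The 12th integer lands in an occupied pair, forcing a sum of 42.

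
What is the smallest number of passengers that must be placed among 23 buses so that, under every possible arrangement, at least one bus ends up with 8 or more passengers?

With 161 passengers one could put exactly 7 in each of the 23 buses, and no bus would reach 8.
By pigeonhole, one more passenger must land in a bus that already has 7, giving it 8.
So 23 × 7 + 1 = 162 passengers are required.

162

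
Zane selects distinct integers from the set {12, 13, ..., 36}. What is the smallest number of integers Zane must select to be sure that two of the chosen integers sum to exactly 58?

19

Two chosen integers sum to 58 exactly when both halves of some pair {x, 58−x} with 22 ≤ x ≤ 58−x ≤ 36 are chosen — 7 such pairs.
The remaining 11 elements (those with no distinct partner in range) can never complete a 58-sum, so the worst case takes all of them and one from each pair: 11 + 7 = 18.
The 19th integer has to be the second member of some pair, so 18 + 1 = 19.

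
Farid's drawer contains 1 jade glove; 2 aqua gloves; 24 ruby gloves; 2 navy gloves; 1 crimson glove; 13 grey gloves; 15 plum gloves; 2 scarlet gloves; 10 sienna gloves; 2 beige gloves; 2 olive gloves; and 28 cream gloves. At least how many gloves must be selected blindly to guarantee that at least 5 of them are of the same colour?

The 12 colours are the holes; the gloves drawn are the pigeons.
To avoid 5 of any one colour, the worst case takes at most 4 of each colour, or every glove of a colour that has fewer than 4.
That gives 1 + 2 + 4 + 2 + 1 + 4 + 4 + 2 + 4 + 2 + 2 + 4 = 32 gloves with no colour reaching 5.
The next glove forces some colour to 5, so 32 + 1 = 33.

33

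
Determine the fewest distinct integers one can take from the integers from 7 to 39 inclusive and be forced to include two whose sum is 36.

Two chosen integers sum to 36 exactly when both halves of some pair {x, 36−x} with 7 ≤ x ≤ 36−x ≤ 29 are chosen — 11 such pairs.
The remaining 11 elements (those with no distinct partner in range) can never complete a 36-sum, so the worst case takes all of them and one from each pair: 11 + 11 = 22.
By pigeonhole, the 23rd integer has to be the second member of some pair, so 22 + 1 = 23.

23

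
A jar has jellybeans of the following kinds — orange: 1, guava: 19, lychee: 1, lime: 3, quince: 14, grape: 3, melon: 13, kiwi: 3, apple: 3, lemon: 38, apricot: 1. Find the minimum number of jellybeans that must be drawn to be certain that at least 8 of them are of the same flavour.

The 11 flavours are the holes; the jellybeans drawn are the pigeons.
To avoid 8 of any one flavour, the worst case takes at most 7 of each flavour, or every jellybean of a flavour that has fewer than 7.
That gives 1 + 7 + 1 + 3 + 7 + 3 + 7 + 3 + 3 + 7 + 1 = 43 jellybeans with no flavour reaching 8.
The next jellybean forces some flavour to 8, so 43 + 1 = 44.

44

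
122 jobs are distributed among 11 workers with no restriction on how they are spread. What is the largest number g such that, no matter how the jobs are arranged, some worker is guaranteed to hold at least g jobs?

By pigeonhole, the 11 workers are the holes and the 122 jobs are the pigeons.
If every worker held at most 11 jobs, the total would be at most 11 × 11 = 121, which is less than 122.
So some worker holds at least ⌈122/11⌉ = 12 jobs.

12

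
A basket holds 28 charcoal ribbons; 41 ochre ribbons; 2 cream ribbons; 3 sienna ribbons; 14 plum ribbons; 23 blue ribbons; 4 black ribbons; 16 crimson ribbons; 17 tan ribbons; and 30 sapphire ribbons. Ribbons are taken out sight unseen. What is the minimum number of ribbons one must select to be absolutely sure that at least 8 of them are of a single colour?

59

Put each drawn ribbon into a box by colour. The largest draw with every box below 8 takes min(count, 7) from each colour; colours with fewer than 7 contribute all they have.
Σ min(cᵢ, 7) = 7 + 7 + 2 + 3 + 7 + 7 + 4 + 7 + 7 + 7 = 58.
Draw number 58 + 1 = 59 must push one box to 8.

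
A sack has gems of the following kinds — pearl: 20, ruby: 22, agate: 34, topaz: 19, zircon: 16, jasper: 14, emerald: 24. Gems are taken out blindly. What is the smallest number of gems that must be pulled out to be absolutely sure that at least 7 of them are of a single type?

43

An adversary could hand out at most 6 gems per type: 6 + 6 + 6 + 6 + 6 + 6 + 6 = 42 gems and still no type has 7.
By pigeonhole, one more gem lands in a type already at 6, so 43 draws are enough and 42 are not.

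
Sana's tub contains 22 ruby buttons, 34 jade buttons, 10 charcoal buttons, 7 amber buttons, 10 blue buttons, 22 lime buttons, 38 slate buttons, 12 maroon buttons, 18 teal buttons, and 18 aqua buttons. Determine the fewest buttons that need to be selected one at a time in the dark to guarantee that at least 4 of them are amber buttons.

188

In the worst case for collecting amber buttons, every non-amber button comes out first.
There are 22 + 34 + 10 + 10 + 22 + 38 + 12 + 18 + 18 = 184 non-amber buttons altogether.
After those, each further button must be amber, so 184 + 4 = 188 draws guarantee 4 amber buttons.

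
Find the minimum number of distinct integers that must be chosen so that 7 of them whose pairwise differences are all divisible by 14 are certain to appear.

85

Integers whose pairwise differences are multiples of 14 are exactly those sharing a remainder mod 14. The 14 residue classes mod 14 are the pigeonholes.
With 84 integers one could put 6 in each residue class and have no class reach 7.
The 85th integer pushes some class to 7, so 14·6 + 1 = 85.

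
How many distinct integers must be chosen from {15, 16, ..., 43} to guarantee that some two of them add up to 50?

Group the elements by complementary pair {x, 50−x}: {15,35}, {16,34}, {17,33}, …, giving 10 two-element pairs, the single value 25 (it cannot pair with itself since the integers are distinct), and 8 integers whose partner 50−x falls outside [15,43].
Treating each of those 19 groups as a pigeonhole, one can pick one integer per group — 19 integers — with no two summing to 50.
The 20th integer lands in an occupied pair, forcing a sum of 50.

20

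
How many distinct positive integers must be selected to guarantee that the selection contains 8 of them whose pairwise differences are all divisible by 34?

Integers whose pairwise differences are multiples of 34 are exactly those sharing a remainder mod 34. The 34 residue classes mod 34 are the pigeonholes.
With 238 integers one could put 7 in each residue class and have no class reach 8.
The 239th integer pushes some class to 8, so 34·7 + 1 = 239.

239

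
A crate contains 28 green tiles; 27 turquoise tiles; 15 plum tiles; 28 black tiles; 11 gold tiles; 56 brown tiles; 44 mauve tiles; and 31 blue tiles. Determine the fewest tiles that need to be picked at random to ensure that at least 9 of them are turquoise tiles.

222

In the worst case for collecting turquoise tiles, every non-turquoise tile comes out first.
There are 28 + 15 + 28 + 11 + 56 + 44 + 31 = 213 non-turquoise tiles altogether.
After those, each further tile must be turquoise, so 213 + 9 = 222 draws guarantee 9 turquoise tiles.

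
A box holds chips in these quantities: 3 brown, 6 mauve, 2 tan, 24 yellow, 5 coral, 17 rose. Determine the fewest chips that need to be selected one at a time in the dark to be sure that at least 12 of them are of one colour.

By the pigeonhole principle, the 6 colours are the holes; the chips drawn are the pigeons.
To avoid 12 of any one colour, the worst case takes at most 11 of each colour, or every chip of a colour that has fewer than 11.
That gives 3 + 6 + 2 + 11 + 5 + 11 = 38 chips with no colour reaching 12.
The next chip forces some colour to 12, so 38 + 1 = 39.

39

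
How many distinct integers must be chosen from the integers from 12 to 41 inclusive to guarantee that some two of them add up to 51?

17

Two chosen integers sum to 51 exactly when both halves of some pair {x, 51−x} with 12 ≤ x ≤ 51−x ≤ 39 are chosen — 14 such pairs.
The remaining 2 elements (those with no distinct partner in range) can never complete a 51-sum, so the worst case takes all of them and one from each pair: 2 + 14 = 16.
The 17th integer has to be the second member of some pair, so 16 + 1 = 17.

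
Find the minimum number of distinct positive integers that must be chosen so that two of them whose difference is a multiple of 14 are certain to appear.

Integers whose pairwise differences are multiples of 14 are exactly those sharing a remainder mod 14. The 14 residue classes mod 14 are the pigeonholes.
With 14 integers one could put 1 in each residue class and have no class reach 2.
The 15th integer pushes some class to 2, so 14·1 + 1 = 15.

15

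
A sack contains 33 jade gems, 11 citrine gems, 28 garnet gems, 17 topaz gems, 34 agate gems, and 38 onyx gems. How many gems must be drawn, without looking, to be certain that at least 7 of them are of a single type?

By pigeonhole, put each drawn gem into a box by type. The largest draw with every box below 7 takes min(count, 6) from each type.
Σ min(cᵢ, 6) = 6 + 6 + 6 + 6 + 6 + 6 = 36.
Draw number 36 + 1 = 37 must push one box to 7.

37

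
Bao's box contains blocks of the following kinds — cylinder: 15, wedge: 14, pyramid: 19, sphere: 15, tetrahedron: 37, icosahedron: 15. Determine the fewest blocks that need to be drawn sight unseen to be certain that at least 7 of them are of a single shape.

An adversary could hand out at most 6 blocks per shape: 6 + 6 + 6 + 6 + 6 + 6 = 36 blocks and still no shape has 7.
One more block lands in a shape already at 6, so 37 draws are enough and 36 are not.

37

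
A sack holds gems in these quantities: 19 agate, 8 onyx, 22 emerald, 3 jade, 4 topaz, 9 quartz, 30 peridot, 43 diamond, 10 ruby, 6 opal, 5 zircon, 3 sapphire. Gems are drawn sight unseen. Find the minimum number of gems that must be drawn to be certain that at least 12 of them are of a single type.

93

By the pigeonhole principle, the 12 types are the holes; the gems drawn are the pigeons.
To avoid 12 of any one type, the worst case takes at most 11 of each type, or every gem of a type that has fewer than 11.
That gives 11 + 8 + 11 + 3 + 4 + 9 + 11 + 11 + 10 + 6 + 5 + 3 = 92 gems with no type reaching 12.
The next gem forces some type to 12, so 92 + 1 = 93.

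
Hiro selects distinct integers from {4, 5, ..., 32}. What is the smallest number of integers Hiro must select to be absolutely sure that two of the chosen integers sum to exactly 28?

20

Two chosen integers sum to 28 exactly when both halves of some pair {x, 28−x} with 4 ≤ x ≤ 28−x ≤ 24 are chosen — 10 such pairs.
The remaining 9 elements (those with no distinct partner in range) can never complete a 28-sum, so the worst case takes all of them and one from each pair: 9 + 10 = 19.
By the pigeonhole principle, the 20th integer has to be the second member of some pair, so 19 + 1 = 20.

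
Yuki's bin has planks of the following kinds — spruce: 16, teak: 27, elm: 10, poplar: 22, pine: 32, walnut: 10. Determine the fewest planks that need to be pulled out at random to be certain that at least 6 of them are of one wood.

31

By the pigeonhole principle, put each drawn plank into a box by wood. The largest draw with every box below 6 takes min(count, 5) from each wood.
Σ min(cᵢ, 5) = 5 + 5 + 5 + 5 + 5 + 5 = 30.
Draw number 30 + 1 = 31 must push one box to 6.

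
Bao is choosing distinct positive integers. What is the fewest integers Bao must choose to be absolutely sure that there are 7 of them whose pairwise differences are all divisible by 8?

49

Integers whose pairwise differences are multiples of 8 are exactly those sharing a remainder mod 8. By the pigeonhole principle, the 8 residue classes mod 8 are the pigeonholes.
With 48 integers one could put 6 in each residue class and have no class reach 7.
The 49th integer pushes some class to 7, so 8·6 + 1 = 49.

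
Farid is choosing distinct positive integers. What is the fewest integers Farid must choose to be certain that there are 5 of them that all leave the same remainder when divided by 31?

By the pigeonhole principle, the 31 residue classes mod 31 are the pigeonholes.
With 124 integers one could put 4 in each residue class and have no class reach 5.
The 125th integer pushes some class to 5, so 31·4 + 1 = 125.

125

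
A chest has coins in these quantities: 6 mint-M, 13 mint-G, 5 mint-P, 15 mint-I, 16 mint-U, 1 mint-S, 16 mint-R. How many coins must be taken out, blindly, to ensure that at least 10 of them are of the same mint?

49

By pigeonhole, the 7 mints are the holes; the coins drawn are the pigeons.
To avoid 10 of any one mint, the worst case takes at most 9 of each mint, or every coin of a mint that has fewer than 9.
That gives 6 + 9 + 5 + 9 + 9 + 1 + 9 = 48 coins with no mint reaching 10.
The next coin forces some mint to 10, so 48 + 1 = 49.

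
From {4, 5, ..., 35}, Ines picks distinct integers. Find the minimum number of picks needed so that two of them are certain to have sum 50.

23

Two chosen integers sum to 50 exactly when both halves of some pair {x, 50−x} with 15 ≤ x ≤ 50−x ≤ 35 are chosen — 10 such pairs.
The remaining 12 elements (those with no distinct partner in range) can never complete a 50-sum, so the worst case takes all of them and one from each pair: 12 + 10 = 22.
By pigeonhole, the 23rd integer has to be the second member of some pair, so 22 + 1 = 23.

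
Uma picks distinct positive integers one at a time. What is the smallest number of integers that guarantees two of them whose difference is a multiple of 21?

Integers whose pairwise differences are multiples of 21 are exactly those sharing a remainder mod 21. By pigeonhole, the 21 residue classes mod 21 are the pigeonholes.
With 21 integers one could put 1 in each residue class and have no class reach 2.
The 22nd integer pushes some class to 2, so 21·1 + 1 = 22.

22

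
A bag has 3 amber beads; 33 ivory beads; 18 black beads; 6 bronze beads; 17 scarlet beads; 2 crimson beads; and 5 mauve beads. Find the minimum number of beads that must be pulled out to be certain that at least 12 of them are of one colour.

50

An adversary could hand out at most 11 beads per colour (4 colours run out sooner): 3 + 11 + 11 + 6 + 11 + 2 + 5 = 49 beads and still no colour has 12.
By pigeonhole, one more bead lands in a colour already at 11, so 50 draws are enough and 49 are not.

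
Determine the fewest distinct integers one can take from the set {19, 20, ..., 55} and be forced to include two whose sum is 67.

23

A set avoiding the sum 67 can contain at most one of each pair {x, 67−x}, plus the 7 elements whose complement lies outside the range.
The integers 34, …, 55 (22 of them) are such a set: any two sum to at least 34+35 = 69 > 67.
Pigeonhole: any 23rd integer completes one of the 15 pairs, so 23 choices force a sum of 67.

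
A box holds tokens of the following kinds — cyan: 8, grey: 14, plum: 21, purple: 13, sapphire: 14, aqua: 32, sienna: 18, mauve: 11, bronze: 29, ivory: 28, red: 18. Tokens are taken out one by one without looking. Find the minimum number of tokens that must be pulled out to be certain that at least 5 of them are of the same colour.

45

An adversary could hand out at most 4 tokens per colour: 4 + 4 + 4 + 4 + 4 + 4 + 4 + 4 + 4 + 4 + 4 = 44 tokens and still no colour has 5.
Pigeonhole: one more token lands in a colour already at 4, so 45 draws are enough and 44 are not.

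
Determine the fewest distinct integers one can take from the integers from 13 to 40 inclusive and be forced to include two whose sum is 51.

16

Group the elements by complementary pair {x, 51−x}: {13,38}, {14,37}, {15,36}, …, giving 13 two-element pairs and 2 integers whose partner 51−x falls outside [13,40].
Pigeonhole: treating each of those 15 groups as a pigeonhole, one can pick one integer per group — 15 integers — with no two summing to 51.
The 16th integer lands in an occupied pair, forcing a sum of 51.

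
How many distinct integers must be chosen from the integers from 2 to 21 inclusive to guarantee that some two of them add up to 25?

Group the elements by complementary pair {x, 25−x}: {4,21}, {5,20}, {6,19}, …, giving 9 two-element pairs and 2 integers whose partner 25−x falls outside [2,21].
Treating each of those 11 groups as a pigeonhole, one can pick one integer per group — 11 integers — with no two summing to 25.
The 12th integer lands in an occupied pair, forcing a sum of 25.

12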